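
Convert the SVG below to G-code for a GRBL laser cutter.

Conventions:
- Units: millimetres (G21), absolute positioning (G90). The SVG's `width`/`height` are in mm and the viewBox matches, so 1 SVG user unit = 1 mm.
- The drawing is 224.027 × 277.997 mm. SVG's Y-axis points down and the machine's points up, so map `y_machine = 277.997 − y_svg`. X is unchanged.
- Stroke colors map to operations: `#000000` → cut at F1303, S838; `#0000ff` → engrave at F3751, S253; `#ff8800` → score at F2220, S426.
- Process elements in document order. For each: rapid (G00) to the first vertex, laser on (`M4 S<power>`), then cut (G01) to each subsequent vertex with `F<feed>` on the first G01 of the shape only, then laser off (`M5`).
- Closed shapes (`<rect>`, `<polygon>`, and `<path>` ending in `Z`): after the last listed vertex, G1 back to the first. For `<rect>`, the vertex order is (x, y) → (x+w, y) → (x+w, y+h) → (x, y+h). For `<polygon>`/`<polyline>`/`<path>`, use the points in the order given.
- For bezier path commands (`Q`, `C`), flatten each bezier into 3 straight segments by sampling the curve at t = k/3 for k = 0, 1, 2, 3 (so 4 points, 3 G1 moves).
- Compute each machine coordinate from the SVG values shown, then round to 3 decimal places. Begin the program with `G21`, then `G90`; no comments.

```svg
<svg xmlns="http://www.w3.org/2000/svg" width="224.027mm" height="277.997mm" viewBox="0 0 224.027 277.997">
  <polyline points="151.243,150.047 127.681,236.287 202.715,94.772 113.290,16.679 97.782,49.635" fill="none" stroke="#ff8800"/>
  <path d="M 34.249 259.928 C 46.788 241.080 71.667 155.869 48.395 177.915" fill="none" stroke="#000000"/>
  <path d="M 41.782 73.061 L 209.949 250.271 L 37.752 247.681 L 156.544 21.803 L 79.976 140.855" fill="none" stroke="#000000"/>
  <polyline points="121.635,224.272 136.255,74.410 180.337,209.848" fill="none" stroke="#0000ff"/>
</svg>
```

Since the viewBox matches the mm dimensions, user units are millimetres directly. The only transform is the Y-flip y_m = 277.997 − y_svg.

Shape 1 is a open polyline drawn with `<polyline>`. Its stroke #ff8800 means score at S426, F2220. After flipping Y the toolpath is (151.243,127.950) → (127.681,41.710) → (202.715,183.225) → (113.290,261.318) → (97.782,228.362).

Shape 2 is a cubic bezier drawn with `<path>`. Its stroke #000000 means cut at S838, F1303. After flipping Y the toolpath is (34.249,18.069) → (48.661,52.608) → (57.857,92.806) → (48.395,100.082).

Shape 3 is a open polyline drawn with `<path>`. Its stroke #000000 means cut at S838, F1303. After flipping Y the toolpath is (41.782,204.936) → (209.949,27.726) → (37.752,30.316) → (156.544,256.194) → (79.976,137.142).

Shape 4 is a open polyline drawn with `<polyline>`. Its stroke #0000ff means engrave at S253, F3751. After flipping Y the toolpath is (121.635,53.725) → (136.255,203.587) → (180.337,68.149).

G21
G90
G00 X151.243 Y127.950
M4 S426
G01 X127.681 Y41.710 F2220
G01 X202.715 Y183.225
G01 X113.290 Y261.318
G01 X97.782 Y228.362
M5
G00 X34.249 Y18.069
M4 S838
G01 X48.661 Y52.608 F1303
G01 X57.857 Y92.806
G01 X48.395 Y100.082
M5
G00 X41.782 Y204.936
M4 S838
G01 X209.949 Y27.726 F1303
G01 X37.752 Y30.316
G01 X156.544 Y256.194
G01 X79.976 Y137.142
M5
G00 X121.635 Y53.725
M4 S253
G01 X136.255 Y203.587 F3751
G01 X180.337 Y68.149
M5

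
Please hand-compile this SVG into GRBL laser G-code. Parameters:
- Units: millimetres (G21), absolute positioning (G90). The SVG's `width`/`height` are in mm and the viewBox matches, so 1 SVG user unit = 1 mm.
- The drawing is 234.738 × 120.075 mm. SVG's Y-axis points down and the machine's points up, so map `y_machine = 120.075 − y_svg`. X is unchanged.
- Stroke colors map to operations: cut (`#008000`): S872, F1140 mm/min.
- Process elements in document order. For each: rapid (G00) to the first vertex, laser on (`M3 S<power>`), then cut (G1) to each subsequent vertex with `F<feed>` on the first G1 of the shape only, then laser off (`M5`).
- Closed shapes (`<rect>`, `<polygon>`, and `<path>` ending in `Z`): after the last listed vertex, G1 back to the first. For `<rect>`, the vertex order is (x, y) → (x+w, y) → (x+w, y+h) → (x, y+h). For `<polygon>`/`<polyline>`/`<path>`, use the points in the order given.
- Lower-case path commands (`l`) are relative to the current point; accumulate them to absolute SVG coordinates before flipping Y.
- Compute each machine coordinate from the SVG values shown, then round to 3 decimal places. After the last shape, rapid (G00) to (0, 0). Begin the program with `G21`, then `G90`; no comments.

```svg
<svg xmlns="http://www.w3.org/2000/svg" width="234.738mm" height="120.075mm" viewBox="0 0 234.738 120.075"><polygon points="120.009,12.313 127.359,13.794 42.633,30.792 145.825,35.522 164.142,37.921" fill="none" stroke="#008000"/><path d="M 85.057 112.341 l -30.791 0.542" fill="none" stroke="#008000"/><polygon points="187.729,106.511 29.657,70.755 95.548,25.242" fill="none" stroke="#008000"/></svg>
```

G21
G90
G00 X120.009 Y107.762
M3 S872
G1 X127.359 Y106.281 F1140
G1 X42.633 Y89.283
G1 X145.825 Y84.553
G1 X164.142 Y82.154
G1 X120.009 Y107.762
M5
G00 X85.057 Y7.734
M3 S872
G1 X54.266 Y7.192 F1140
M5
G00 X187.729 Y13.564
M3 S872
G1 X29.657 Y49.320 F1140
G1 X95.548 Y94.833
G1 X187.729 Y13.564
M5
G00 X0.000 Y0.000

viewBox `0 0 234.738 120.075` with mm width/height → 1 unit = 1 mm. Flip: y_m = 120.075 − y_svg.

**Shape 1** — `<polygon>` closed polygon, stroke `#008000` → cut (S872, F1140). Machine vertices: (120.009,107.762) → (127.359,106.281) → (42.633,89.283) → (145.825,84.553) → (164.142,82.154) → (120.009,107.762). Closed: final G1 returns to the first vertex.

**Shape 2** — `<path>` line segment, stroke `#008000` → cut (S872, F1140). Machine vertices: (85.057,7.734) → (54.266,7.192). Open path.

**Shape 3** — `<polygon>` closed polygon, stroke `#008000` → cut (S872, F1140). Machine vertices: (187.729,13.564) → (29.657,49.320) → (95.548,94.833) → (187.729,13.564). Closed: final G1 returns to the first vertex.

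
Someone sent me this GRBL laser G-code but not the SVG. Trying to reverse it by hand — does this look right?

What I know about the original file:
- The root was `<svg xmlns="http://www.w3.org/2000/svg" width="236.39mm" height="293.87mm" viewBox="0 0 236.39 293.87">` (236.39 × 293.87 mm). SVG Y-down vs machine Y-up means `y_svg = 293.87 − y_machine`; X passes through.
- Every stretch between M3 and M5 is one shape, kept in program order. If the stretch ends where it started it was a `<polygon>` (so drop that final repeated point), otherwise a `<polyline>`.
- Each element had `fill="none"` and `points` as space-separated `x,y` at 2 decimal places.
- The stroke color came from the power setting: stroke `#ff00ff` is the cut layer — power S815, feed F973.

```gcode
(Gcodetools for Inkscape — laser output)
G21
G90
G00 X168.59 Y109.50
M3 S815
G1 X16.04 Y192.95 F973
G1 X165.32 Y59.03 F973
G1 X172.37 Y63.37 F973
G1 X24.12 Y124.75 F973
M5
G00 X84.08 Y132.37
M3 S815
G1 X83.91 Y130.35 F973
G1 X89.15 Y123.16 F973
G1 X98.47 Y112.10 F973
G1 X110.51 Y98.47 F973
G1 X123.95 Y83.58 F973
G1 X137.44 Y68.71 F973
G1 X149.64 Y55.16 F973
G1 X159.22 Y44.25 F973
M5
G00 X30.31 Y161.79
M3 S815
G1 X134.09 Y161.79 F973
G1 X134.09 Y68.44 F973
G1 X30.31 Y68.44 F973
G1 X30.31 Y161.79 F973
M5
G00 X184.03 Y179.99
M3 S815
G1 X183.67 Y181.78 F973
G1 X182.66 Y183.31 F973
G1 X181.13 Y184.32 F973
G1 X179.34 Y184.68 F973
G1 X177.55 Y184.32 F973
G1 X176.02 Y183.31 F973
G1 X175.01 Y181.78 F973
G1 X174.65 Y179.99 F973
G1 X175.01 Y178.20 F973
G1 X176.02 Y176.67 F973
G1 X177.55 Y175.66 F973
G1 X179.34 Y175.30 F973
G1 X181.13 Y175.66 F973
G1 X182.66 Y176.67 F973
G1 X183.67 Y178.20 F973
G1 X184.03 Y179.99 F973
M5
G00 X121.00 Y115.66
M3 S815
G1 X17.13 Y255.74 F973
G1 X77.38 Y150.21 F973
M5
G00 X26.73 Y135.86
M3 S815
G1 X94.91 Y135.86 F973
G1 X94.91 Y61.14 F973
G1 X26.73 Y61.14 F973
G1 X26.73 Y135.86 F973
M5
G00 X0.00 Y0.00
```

<svg xmlns="http://www.w3.org/2000/svg" width="236.39mm" height="293.87mm" viewBox="0 0 236.39 293.87">
  <polyline points="168.59,184.37 16.04,100.92 165.32,234.84 172.37,230.50 24.12,169.12" fill="none" stroke="#ff00ff"/>
  <polyline points="84.08,161.50 83.91,163.52 89.15,170.71 98.47,181.77 110.51,195.40 123.95,210.29 137.44,225.16 149.64,238.71 159.22,249.62" fill="none" stroke="#ff00ff"/>
  <polygon points="30.31,132.08 134.09,132.08 134.09,225.43 30.31,225.43" fill="none" stroke="#ff00ff"/>
  <polygon points="184.03,113.88 183.67,112.09 182.66,110.56 181.13,109.55 179.34,109.19 177.55,109.55 176.02,110.56 175.01,112.09 174.65,113.88 175.01,115.67 176.02,117.20 177.55,118.21 179.34,118.57 181.13,118.21 182.66,117.20 183.67,115.67" fill="none" stroke="#ff00ff"/>
  <polyline points="121.00,178.21 17.13,38.13 77.38,143.66" fill="none" stroke="#ff00ff"/>
  <polygon points="26.73,158.01 94.91,158.01 94.91,232.73 26.73,232.73" fill="none" stroke="#ff00ff"/>
</svg>

Machine Y-up, SVG Y-down with viewBox height 293.87, so y_svg = 293.87 − y_machine; X carries over. Every run uses S815, so all elements get stroke `#ff00ff` (cut).

Run 1: The run is open, so emit a `<polyline>` with points (Y-flipped): 168.59,184.37 16.04,100.92 165.32,234.84 172.37,230.50 24.12,169.12.

Run 2: The run is open, so emit a `<polyline>` with points (Y-flipped): 84.08,161.50 83.91,163.52 89.15,170.71 98.47,181.77 110.51,195.40 123.95,210.29 137.44,225.16 149.64,238.71 159.22,249.62.

Run 3: The run returns to its start, so emit a `<polygon>` with points (Y-flipped): 30.31,132.08 134.09,132.08 134.09,225.43 30.31,225.43.

Run 4: The run returns to its start, so emit a `<polygon>` with points (Y-flipped): 184.03,113.88 183.67,112.09 182.66,110.56 181.13,109.55 179.34,109.19 177.55,109.55 176.02,110.56 175.01,112.09 174.65,113.88 175.01,115.67 176.02,117.20 177.55,118.21 179.34,118.57 181.13,118.21 182.66,117.20 183.67,115.67.

Run 5: The run is open, so emit a `<polyline>` with points (Y-flipped): 121.00,178.21 17.13,38.13 77.38,143.66.

Run 6: The run returns to its start, so emit a `<polygon>` with points (Y-flipped): 26.73,158.01 94.91,158.01 94.91,232.73 26.73,232.73.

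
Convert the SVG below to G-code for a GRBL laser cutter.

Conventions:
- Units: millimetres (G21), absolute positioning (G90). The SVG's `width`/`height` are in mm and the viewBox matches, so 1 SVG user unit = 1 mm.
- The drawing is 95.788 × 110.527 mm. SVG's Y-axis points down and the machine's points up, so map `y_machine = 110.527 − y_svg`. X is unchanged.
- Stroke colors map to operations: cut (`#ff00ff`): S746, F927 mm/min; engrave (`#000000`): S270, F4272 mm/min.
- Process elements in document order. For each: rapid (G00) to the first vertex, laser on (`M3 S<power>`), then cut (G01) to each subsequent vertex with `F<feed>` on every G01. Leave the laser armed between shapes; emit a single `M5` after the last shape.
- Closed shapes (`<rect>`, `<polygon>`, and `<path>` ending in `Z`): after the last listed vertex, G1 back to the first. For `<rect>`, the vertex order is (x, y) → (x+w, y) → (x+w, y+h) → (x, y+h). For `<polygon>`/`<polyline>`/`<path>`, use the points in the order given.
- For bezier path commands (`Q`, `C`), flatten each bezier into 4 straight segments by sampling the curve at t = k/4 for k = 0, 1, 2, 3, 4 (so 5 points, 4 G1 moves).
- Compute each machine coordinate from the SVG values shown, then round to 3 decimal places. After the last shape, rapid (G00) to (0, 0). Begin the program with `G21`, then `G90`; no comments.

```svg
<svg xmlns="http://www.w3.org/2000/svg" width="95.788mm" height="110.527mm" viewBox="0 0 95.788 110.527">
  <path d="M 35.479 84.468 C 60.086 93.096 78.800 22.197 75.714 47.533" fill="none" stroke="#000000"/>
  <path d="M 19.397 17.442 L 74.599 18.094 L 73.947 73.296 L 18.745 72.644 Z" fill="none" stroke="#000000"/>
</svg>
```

G21
G90
G00 X35.479 Y26.059
M3 S270
G01 X52.581 Y31.753 F4272
G01 X65.981 Y50.792 F4272
G01 X74.190 Y66.698 F4272
G01 X75.714 Y62.994 F4272
G00 X19.397 Y93.085
M3 S270
G01 X74.599 Y92.433 F4272
G01 X73.947 Y37.231 F4272
G01 X18.745 Y37.883 F4272
G01 X19.397 Y93.085 F4272
M5
G00 X0.000 Y0.000

viewBox `0 0 95.788 110.527` with mm width/height → 1 unit = 1 mm. Flip: y_m = 110.527 − y_svg.

**Shape 1** — `<path>` cubic bezier, stroke `#000000` → engrave (S270, F4272). Control points (SVG): P0=(35.479,84.468), P1=(60.086,93.096), P2=(78.800,22.197), P3=(75.714,47.533); sampled at t=k/4. Machine vertices: (35.479,26.059) → (52.581,31.753) → (65.981,50.792) → (74.190,66.698) → (75.714,62.994). Open path.

**Shape 2** — `<path>` regular polygon, stroke `#000000` → engrave (S270, F4272). Machine vertices: (19.397,93.085) → (74.599,92.433) → (73.947,37.231) → (18.745,37.883) → (19.397,93.085). Closed: final G1 returns to the first vertex.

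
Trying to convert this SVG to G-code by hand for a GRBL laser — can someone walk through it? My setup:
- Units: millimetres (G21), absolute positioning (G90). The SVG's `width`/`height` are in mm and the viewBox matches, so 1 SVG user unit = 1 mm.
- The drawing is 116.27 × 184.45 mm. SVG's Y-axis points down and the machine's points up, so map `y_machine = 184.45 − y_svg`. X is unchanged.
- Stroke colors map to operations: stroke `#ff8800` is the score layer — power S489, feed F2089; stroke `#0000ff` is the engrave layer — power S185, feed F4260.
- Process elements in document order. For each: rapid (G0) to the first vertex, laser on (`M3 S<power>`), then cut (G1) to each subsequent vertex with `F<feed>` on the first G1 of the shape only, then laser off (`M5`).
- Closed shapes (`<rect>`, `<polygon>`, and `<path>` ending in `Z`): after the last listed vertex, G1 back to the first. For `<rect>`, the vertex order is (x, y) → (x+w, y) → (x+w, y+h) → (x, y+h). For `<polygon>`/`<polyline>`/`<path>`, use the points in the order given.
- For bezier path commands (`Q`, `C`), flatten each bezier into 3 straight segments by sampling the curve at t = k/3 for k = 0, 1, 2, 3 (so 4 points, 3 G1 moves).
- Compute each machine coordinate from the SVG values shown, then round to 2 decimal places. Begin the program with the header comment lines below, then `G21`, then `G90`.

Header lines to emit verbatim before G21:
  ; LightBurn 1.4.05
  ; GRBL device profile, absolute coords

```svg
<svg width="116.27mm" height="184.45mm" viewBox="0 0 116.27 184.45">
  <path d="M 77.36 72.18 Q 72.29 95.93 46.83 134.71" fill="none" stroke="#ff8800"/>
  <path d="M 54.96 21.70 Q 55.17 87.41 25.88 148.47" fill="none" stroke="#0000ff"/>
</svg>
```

; LightBurn 1.4.05
; GRBL device profile, absolute coords
G21
G90
G0 X77.36 Y112.27
M3 S489
G1 X71.71 Y94.77 F2089
G1 X61.54 Y73.92
G1 X46.83 Y49.74
M5
G0 X54.96 Y162.75
M3 S185
G1 X51.82 Y119.46 F4260
G1 X42.13 Y77.20
G1 X25.88 Y35.98
M5

1 u = 1 mm; y_m = 184.45 − y.

[1] `<path>` quadratic bezier, #ff8800→score S489 F2089: (77.36,112.27) → (71.71,94.77) → (61.54,73.92) → (46.83,49.74)

[2] `<path>` quadratic bezier, #0000ff→engrave S185 F4260: (54.96,162.75) → (51.82,119.46) → (42.13,77.20) → (25.88,35.98)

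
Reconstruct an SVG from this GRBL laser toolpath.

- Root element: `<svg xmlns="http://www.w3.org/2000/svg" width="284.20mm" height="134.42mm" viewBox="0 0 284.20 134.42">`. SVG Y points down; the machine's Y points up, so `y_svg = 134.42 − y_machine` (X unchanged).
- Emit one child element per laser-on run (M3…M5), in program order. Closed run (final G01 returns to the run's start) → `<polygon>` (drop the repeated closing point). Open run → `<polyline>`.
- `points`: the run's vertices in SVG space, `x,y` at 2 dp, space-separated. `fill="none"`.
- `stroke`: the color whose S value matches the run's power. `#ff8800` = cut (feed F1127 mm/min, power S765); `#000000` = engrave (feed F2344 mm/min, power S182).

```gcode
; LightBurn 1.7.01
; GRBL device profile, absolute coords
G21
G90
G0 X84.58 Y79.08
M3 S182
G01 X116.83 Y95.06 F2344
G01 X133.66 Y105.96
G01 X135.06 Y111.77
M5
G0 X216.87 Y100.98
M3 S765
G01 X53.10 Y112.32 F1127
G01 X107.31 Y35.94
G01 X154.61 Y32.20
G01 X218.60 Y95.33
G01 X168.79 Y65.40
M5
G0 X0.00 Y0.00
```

<svg xmlns="http://www.w3.org/2000/svg" width="284.20mm" height="134.42mm" viewBox="0 0 284.20 134.42">
  <polyline points="84.58,55.34 116.83,39.36 133.66,28.46 135.06,22.65" fill="none" stroke="#000000"/>
  <polyline points="216.87,33.44 53.10,22.10 107.31,98.48 154.61,102.22 218.60,39.09 168.79,69.02" fill="none" stroke="#ff8800"/>
</svg>

Machine Y-up, SVG Y-down with viewBox height 134.42, so y_svg = 134.42 − y_machine; X carries over.

Run 1: S182 ⇒ engrave layer `#000000`. The run is open, so emit a `<polyline>` with points (Y-flipped): 84.58,55.34 116.83,39.36 133.66,28.46 135.06,22.65.

Run 2: power S765 maps to stroke `#ff8800` (cut). The run is open, so emit a `<polyline>` with points (Y-flipped): 216.87,33.44 53.10,22.10 107.31,98.48 154.61,102.22 218.60,39.09 168.79,69.02.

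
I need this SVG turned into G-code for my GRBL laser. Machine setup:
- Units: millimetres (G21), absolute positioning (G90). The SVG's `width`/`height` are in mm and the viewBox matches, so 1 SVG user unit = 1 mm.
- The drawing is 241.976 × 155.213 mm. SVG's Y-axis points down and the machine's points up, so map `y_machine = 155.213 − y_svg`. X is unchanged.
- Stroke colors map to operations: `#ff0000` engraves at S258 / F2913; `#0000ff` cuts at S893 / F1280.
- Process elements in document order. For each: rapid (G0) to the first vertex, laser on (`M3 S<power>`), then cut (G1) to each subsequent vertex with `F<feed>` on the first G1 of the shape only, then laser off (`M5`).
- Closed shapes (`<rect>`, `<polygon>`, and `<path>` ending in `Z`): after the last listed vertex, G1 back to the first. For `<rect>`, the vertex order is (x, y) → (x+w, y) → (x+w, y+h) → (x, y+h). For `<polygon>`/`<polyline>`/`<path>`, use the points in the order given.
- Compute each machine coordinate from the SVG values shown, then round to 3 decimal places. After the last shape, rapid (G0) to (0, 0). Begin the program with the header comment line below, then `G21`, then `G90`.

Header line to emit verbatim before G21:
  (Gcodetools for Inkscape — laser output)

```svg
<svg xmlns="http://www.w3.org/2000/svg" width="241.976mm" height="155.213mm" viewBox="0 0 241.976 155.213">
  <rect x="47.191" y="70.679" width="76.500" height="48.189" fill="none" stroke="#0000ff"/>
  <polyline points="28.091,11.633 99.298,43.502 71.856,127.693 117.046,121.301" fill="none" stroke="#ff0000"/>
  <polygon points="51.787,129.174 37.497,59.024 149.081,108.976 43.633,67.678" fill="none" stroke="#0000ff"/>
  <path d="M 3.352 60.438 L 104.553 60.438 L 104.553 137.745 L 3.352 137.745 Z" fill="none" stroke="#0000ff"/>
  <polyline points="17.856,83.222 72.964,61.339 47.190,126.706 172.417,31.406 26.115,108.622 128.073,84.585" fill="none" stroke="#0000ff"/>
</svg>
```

(Gcodetools for Inkscape — laser output)
G21
G90
G0 X47.191 Y84.534
M3 S893
G1 X123.691 Y84.534 F1280
G1 X123.691 Y36.345
G1 X47.191 Y36.345
G1 X47.191 Y84.534
M5
G0 X28.091 Y143.580
M3 S258
G1 X99.298 Y111.711 F2913
G1 X71.856 Y27.520
G1 X117.046 Y33.912
M5
G0 X51.787 Y26.039
M3 S893
G1 X37.497 Y96.189 F1280
G1 X149.081 Y46.237
G1 X43.633 Y87.535
G1 X51.787 Y26.039
M5
G0 X3.352 Y94.775
M3 S893
G1 X104.553 Y94.775 F1280
G1 X104.553 Y17.468
G1 X3.352 Y17.468
G1 X3.352 Y94.775
M5
G0 X17.856 Y71.991
M3 S893
G1 X72.964 Y93.874 F1280
G1 X47.190 Y28.507
G1 X172.417 Y123.807
G1 X26.115 Y46.591
G1 X128.073 Y70.628
M5
G0 X0.000 Y0.000

viewBox `0 0 241.976 155.213` with mm width/height → 1 unit = 1 mm. Flip: y_m = 155.213 − y_svg.

**Shape 1** — `<rect>` rectangle, stroke `#0000ff` → cut (S893, F1280). Machine vertices: (47.191,84.534) → (123.691,84.534) → (123.691,36.345) → (47.191,36.345) → (47.191,84.534). Closed: final G1 returns to the first vertex.

**Shape 2** — `<polyline>` open polyline, stroke `#ff0000` → engrave (S258, F2913). Machine vertices: (28.091,143.580) → (99.298,111.711) → (71.856,27.520) → (117.046,33.912). Open path.

**Shape 3** — `<polygon>` closed polygon, stroke `#0000ff` → cut (S893, F1280). Machine vertices: (51.787,26.039) → (37.497,96.189) → (149.081,46.237) → (43.633,87.535) → (51.787,26.039). Closed: final G1 returns to the first vertex.

**Shape 4** — `<path>` rectangle, stroke `#0000ff` → cut (S893, F1280). Machine vertices: (3.352,94.775) → (104.553,94.775) → (104.553,17.468) → (3.352,17.468) → (3.352,94.775). Closed: final G1 returns to the first vertex.

**Shape 5** — `<polyline>` open polyline, stroke `#0000ff` → cut (S893, F1280). Machine vertices: (17.856,71.991) → (72.964,93.874) → (47.190,28.507) → (172.417,123.807) → (26.115,46.591) → (128.073,70.628). Open path.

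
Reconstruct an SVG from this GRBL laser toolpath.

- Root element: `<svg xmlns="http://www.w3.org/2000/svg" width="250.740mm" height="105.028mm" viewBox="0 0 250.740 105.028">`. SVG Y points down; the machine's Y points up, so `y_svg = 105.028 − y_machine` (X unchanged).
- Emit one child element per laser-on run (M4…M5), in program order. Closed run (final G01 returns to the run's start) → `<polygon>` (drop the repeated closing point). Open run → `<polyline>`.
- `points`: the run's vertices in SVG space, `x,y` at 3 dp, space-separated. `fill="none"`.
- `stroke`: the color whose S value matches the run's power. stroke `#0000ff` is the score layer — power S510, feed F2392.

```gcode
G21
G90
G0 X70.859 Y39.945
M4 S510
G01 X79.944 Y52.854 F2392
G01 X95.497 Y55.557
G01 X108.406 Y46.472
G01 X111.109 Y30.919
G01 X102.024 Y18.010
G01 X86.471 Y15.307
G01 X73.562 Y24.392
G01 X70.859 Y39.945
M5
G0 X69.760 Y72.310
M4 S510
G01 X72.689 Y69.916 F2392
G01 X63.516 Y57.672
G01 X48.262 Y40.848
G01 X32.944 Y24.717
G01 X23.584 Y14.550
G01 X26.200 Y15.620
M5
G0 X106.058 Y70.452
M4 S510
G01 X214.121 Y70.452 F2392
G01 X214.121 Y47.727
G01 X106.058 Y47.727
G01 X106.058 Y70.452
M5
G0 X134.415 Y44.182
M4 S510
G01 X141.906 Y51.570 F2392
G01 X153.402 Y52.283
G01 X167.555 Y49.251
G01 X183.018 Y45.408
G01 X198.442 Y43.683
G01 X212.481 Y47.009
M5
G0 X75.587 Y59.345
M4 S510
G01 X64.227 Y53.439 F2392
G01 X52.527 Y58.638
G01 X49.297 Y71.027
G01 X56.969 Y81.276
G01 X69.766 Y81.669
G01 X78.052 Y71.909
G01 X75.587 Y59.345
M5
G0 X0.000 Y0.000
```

Each laser-on run becomes one SVG element. Flip Y back into SVG space with y_svg = 105.028 − y_machine. Every run uses S510, so all elements get stroke `#0000ff` (score).

Run 1: The run returns to its start, so emit a `<polygon>` with points (Y-flipped): 70.859,65.083 79.944,52.174 95.497,49.471 108.406,58.556 111.109,74.109 102.024,87.018 86.471,89.721 73.562,80.636.

Run 2: The run is open, so emit a `<polyline>` with points (Y-flipped): 69.760,32.718 72.689,35.112 63.516,47.356 48.262,64.180 32.944,80.311 23.584,90.478 26.200,89.408.

Run 3: The run returns to its start, so emit a `<polygon>` with points (Y-flipped): 106.058,34.576 214.121,34.576 214.121,57.301 106.058,57.301.

Run 4: The run is open, so emit a `<polyline>` with points (Y-flipped): 134.415,60.846 141.906,53.458 153.402,52.745 167.555,55.777 183.018,59.620 198.442,61.345 212.481,58.019.

Run 5: The run returns to its start, so emit a `<polygon>` with points (Y-flipped): 75.587,45.683 64.227,51.589 52.527,46.390 49.297,34.001 56.969,23.752 69.766,23.359 78.052,33.119.

<svg xmlns="http://www.w3.org/2000/svg" width="250.740mm" height="105.028mm" viewBox="0 0 250.740 105.028">
  <polygon points="70.859,65.083 79.944,52.174 95.497,49.471 108.406,58.556 111.109,74.109 102.024,87.018 86.471,89.721 73.562,80.636" fill="none" stroke="#0000ff"/>
  <polyline points="69.760,32.718 72.689,35.112 63.516,47.356 48.262,64.180 32.944,80.311 23.584,90.478 26.200,89.408" fill="none" stroke="#0000ff"/>
  <polygon points="106.058,34.576 214.121,34.576 214.121,57.301 106.058,57.301" fill="none" stroke="#0000ff"/>
  <polyline points="134.415,60.846 141.906,53.458 153.402,52.745 167.555,55.777 183.018,59.620 198.442,61.345 212.481,58.019" fill="none" stroke="#0000ff"/>
  <polygon points="75.587,45.683 64.227,51.589 52.527,46.390 49.297,34.001 56.969,23.752 69.766,23.359 78.052,33.119" fill="none" stroke="#0000ff"/>
</svg>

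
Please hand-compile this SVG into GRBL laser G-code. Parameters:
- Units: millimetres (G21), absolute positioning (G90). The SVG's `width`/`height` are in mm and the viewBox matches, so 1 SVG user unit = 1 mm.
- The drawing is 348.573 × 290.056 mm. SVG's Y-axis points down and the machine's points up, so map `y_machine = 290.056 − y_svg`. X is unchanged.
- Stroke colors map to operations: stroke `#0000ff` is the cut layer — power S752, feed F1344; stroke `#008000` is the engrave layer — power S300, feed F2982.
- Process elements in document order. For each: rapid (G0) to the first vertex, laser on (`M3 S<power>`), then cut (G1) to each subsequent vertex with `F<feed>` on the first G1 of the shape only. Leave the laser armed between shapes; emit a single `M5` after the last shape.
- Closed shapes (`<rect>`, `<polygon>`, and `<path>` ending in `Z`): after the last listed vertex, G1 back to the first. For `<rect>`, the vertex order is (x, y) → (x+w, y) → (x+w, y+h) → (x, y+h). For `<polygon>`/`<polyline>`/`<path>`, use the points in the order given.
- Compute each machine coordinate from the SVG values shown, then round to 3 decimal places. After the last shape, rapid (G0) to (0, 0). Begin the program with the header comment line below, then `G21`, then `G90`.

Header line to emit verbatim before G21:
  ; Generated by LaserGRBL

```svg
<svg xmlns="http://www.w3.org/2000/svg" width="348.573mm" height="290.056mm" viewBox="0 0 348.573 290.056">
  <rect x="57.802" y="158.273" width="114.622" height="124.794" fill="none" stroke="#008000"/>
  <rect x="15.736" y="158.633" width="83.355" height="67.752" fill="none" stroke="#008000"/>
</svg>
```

; Generated by LaserGRBL
G21
G90
G0 X57.802 Y131.783
M3 S300
G1 X172.424 Y131.783 F2982
G1 X172.424 Y6.989
G1 X57.802 Y6.989
G1 X57.802 Y131.783
G0 X15.736 Y131.423
M3 S300
G1 X99.091 Y131.423 F2982
G1 X99.091 Y63.671
G1 X15.736 Y63.671
G1 X15.736 Y131.423
M5
G0 X0.000 Y0.000

viewBox `0 0 348.573 290.056` with mm width/height → 1 unit = 1 mm. Flip: y_m = 290.056 − y_svg.

**Shape 1** — `<rect>` rectangle, stroke `#008000` → engrave (S300, F2982). Machine vertices: (57.802,131.783) → (172.424,131.783) → (172.424,6.989) → (57.802,6.989) → (57.802,131.783). Closed: final G1 returns to the first vertex.

**Shape 2** — `<rect>` rectangle, stroke `#008000` → engrave (S300, F2982). Machine vertices: (15.736,131.423) → (99.091,131.423) → (99.091,63.671) → (15.736,63.671) → (15.736,131.423). Closed: final G1 returns to the first vertex.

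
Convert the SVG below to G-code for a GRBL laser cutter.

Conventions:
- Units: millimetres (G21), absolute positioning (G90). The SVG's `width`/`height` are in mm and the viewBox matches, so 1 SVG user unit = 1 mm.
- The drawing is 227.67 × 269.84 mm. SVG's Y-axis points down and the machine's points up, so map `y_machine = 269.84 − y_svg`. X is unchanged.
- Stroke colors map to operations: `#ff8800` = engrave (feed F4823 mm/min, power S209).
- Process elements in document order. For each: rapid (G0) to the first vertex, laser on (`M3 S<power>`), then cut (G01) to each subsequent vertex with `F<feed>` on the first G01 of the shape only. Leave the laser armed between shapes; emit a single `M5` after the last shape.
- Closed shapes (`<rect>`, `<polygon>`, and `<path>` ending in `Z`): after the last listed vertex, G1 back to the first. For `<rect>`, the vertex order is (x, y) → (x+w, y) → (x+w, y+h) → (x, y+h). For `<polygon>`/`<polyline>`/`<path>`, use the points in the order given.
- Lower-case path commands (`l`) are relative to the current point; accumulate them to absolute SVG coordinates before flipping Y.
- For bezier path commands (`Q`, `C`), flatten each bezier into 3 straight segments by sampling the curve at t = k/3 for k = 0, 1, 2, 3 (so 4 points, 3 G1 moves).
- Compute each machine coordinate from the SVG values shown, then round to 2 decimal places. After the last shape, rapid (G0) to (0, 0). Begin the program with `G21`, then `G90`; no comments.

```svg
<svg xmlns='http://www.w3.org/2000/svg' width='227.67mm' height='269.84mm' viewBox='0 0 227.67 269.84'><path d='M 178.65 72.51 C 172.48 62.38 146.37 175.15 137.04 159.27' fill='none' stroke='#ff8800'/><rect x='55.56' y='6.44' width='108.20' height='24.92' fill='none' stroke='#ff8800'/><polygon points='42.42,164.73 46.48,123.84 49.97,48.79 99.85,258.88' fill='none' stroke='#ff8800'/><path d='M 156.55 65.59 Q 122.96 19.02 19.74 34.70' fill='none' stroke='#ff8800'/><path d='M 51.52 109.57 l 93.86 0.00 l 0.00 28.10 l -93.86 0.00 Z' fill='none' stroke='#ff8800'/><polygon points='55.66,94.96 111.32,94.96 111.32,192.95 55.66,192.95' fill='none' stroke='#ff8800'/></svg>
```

G21
G90
G0 X178.65 Y197.33
M3 S209
G01 X167.19 Y175.81 F4823
G01 X150.60 Y128.26
G01 X137.04 Y110.57
G0 X55.56 Y263.40
M3 S209
G01 X163.76 Y263.40 F4823
G01 X163.76 Y238.48
G01 X55.56 Y238.48
G01 X55.56 Y263.40
G0 X42.42 Y105.11
M3 S209
G01 X46.48 Y146.00 F4823
G01 X49.97 Y221.05
G01 X99.85 Y10.96
G01 X42.42 Y105.11
G0 X156.55 Y204.25
M3 S209
G01 X126.42 Y228.38 F4823
G01 X80.82 Y238.68
G01 X19.74 Y235.14
G0 X51.52 Y160.27
M3 S209
G01 X145.38 Y160.27 F4823
G01 X145.38 Y132.17
G01 X51.52 Y132.17
G01 X51.52 Y160.27
G0 X55.66 Y174.88
M3 S209
G01 X111.32 Y174.88 F4823
G01 X111.32 Y76.89
G01 X55.66 Y76.89
G01 X55.66 Y174.88
M5
G0 X0.00 Y0.00

1 u = 1 mm; y_m = 269.84 − y.

[1] `<path>` cubic bezier, #ff8800→engrave S209 F4823: (178.65,197.33) → (167.19,175.81) → (150.60,128.26) → (137.04,110.57)

[2] `<rect>` rectangle, #ff8800→engrave S209 F4823: (55.56,263.40) → (163.76,263.40) → (163.76,238.48) → (55.56,238.48) → (55.56,263.40) (closed)

[3] `<polygon>` closed polygon, #ff8800→engrave S209 F4823: (42.42,105.11) → (46.48,146.00) → (49.97,221.05) → (99.85,10.96) → (42.42,105.11) (closed)

[4] `<path>` quadratic bezier, #ff8800→engrave S209 F4823: (156.55,204.25) → (126.42,228.38) → (80.82,238.68) → (19.74,235.14)

[5] `<path>` rectangle, #ff8800→engrave S209 F4823: (51.52,160.27) → (145.38,160.27) → (145.38,132.17) → (51.52,132.17) → (51.52,160.27) (closed)

[6] `<polygon>` rectangle, #ff8800→engrave S209 F4823: (55.66,174.88) → (111.32,174.88) → (111.32,76.89) → (55.66,76.89) → (55.66,174.88) (closed)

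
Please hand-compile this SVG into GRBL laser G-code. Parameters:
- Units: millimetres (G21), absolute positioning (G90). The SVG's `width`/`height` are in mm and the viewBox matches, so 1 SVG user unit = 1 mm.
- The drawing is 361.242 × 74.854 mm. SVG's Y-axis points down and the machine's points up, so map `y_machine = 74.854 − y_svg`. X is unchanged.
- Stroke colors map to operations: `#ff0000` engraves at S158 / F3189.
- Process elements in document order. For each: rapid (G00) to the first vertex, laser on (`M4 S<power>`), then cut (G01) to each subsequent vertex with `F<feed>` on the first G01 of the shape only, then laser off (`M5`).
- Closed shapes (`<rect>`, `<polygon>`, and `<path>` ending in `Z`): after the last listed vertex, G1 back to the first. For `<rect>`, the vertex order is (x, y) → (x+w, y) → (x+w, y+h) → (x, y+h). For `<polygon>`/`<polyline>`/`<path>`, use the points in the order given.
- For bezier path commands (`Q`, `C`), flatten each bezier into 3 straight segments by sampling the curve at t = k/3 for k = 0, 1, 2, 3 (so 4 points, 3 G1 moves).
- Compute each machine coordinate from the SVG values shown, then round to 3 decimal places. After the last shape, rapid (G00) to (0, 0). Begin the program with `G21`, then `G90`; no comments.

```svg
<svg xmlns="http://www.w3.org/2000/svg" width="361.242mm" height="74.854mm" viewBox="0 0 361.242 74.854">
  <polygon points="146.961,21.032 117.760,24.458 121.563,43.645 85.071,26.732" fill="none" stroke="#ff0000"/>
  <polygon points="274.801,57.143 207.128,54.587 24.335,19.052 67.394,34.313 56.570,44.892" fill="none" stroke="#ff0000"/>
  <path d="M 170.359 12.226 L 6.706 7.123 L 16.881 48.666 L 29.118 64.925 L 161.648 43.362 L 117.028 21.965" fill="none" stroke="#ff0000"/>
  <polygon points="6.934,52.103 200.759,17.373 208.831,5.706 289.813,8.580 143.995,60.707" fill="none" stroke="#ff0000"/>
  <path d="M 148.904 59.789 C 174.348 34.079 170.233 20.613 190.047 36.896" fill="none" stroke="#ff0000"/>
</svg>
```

G21
G90
G00 X146.961 Y53.822
M4 S158
G01 X117.760 Y50.396 F3189
G01 X121.563 Y31.209
G01 X85.071 Y48.122
G01 X146.961 Y53.822
M5
G00 X274.801 Y17.711
M4 S158
G01 X207.128 Y20.267 F3189
G01 X24.335 Y55.802
G01 X67.394 Y40.541
G01 X56.570 Y29.962
G01 X274.801 Y17.711
M5
G00 X170.359 Y62.628
M4 S158
G01 X6.706 Y67.731 F3189
G01 X16.881 Y26.188
G01 X29.118 Y9.929
G01 X161.648 Y31.492
G01 X117.028 Y52.889
M5
G00 X6.934 Y22.751
M4 S158
G01 X200.759 Y57.481 F3189
G01 X208.831 Y69.148
G01 X289.813 Y66.274
G01 X143.995 Y14.147
G01 X6.934 Y22.751
M5
G00 X148.904 Y15.065
M4 S158
G01 X166.476 Y36.045 F3189
G01 X176.228 Y44.973
G01 X190.047 Y37.958
M5
G00 X0.000 Y0.000

viewBox `0 0 361.242 74.854` with mm width/height → 1 unit = 1 mm. Flip: y_m = 74.854 − y_svg.

**Shape 1** — `<polygon>` closed polygon, stroke `#ff0000` → engrave (S158, F3189). Machine vertices: (146.961,53.822) → (117.760,50.396) → (121.563,31.209) → (85.071,48.122) → (146.961,53.822). Closed: final G1 returns to the first vertex.

**Shape 2** — `<polygon>` closed polygon, stroke `#ff0000` → engrave (S158, F3189). Machine vertices: (274.801,17.711) → (207.128,20.267) → (24.335,55.802) → (67.394,40.541) → (56.570,29.962) → (274.801,17.711). Closed: final G1 returns to the first vertex.

**Shape 3** — `<path>` open polyline, stroke `#ff0000` → engrave (S158, F3189). Machine vertices: (170.359,62.628) → (6.706,67.731) → (16.881,26.188) → (29.118,9.929) → (161.648,31.492) → (117.028,52.889). Open path.

**Shape 4** — `<polygon>` closed polygon, stroke `#ff0000` → engrave (S158, F3189). Machine vertices: (6.934,22.751) → (200.759,57.481) → (208.831,69.148) → (289.813,66.274) → (143.995,14.147) → (6.934,22.751). Closed: final G1 returns to the first vertex.

**Shape 5** — `<path>` cubic bezier, stroke `#ff0000` → engrave (S158, F3189). Control points (SVG): P0=(148.904,59.789), P1=(174.348,34.079), P2=(170.233,20.613), P3=(190.047,36.896); sampled at t=k/3. Machine vertices: (148.904,15.065) → (166.476,36.045) → (176.228,44.973) → (190.047,37.958). Open path.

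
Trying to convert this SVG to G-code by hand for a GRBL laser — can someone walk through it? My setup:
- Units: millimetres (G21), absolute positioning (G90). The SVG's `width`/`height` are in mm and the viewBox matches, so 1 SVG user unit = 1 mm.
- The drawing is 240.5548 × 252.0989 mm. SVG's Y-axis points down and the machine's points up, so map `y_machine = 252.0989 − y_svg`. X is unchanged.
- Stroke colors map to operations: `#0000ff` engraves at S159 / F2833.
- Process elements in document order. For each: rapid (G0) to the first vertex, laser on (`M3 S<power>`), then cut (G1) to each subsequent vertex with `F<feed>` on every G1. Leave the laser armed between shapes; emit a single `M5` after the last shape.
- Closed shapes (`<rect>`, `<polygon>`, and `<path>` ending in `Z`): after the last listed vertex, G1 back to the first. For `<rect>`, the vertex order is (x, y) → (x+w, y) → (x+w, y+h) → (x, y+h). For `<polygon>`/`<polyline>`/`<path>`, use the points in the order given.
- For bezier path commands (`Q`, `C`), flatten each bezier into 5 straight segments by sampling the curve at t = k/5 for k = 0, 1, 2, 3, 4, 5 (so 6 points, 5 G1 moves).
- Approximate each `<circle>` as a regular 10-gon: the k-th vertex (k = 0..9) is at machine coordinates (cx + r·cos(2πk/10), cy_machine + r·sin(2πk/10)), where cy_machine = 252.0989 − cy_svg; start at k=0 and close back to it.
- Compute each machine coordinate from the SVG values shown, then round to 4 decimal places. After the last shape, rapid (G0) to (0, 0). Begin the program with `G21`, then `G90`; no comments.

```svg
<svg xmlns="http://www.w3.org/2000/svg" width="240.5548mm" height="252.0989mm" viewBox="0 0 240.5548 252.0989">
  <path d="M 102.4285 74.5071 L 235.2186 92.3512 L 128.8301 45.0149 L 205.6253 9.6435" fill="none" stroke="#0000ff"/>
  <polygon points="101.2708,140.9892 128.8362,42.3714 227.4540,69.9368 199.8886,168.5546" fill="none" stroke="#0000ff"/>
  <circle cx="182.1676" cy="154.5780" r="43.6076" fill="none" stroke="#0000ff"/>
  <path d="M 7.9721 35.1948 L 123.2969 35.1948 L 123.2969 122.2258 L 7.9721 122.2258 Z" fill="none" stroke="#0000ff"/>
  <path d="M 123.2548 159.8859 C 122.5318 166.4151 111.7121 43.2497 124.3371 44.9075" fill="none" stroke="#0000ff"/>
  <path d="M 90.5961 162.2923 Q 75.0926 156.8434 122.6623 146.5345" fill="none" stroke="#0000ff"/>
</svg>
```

Since the viewBox matches the mm dimensions, user units are millimetres directly. The only transform is the Y-flip y_m = 252.0989 − y_svg.

Shape 1 is a open polyline drawn with `<path>`. Its stroke #0000ff means engrave at S159, F2833. After flipping Y the toolpath is (102.4285,177.5918) → (235.2186,159.7477) → (128.8301,207.0840) → (205.6253,242.4554).

Shape 2 is a regular polygon drawn with `<polygon>`. Its stroke #0000ff means engrave at S159, F2833. After flipping Y the toolpath is (101.2708,111.1097) → (128.8362,209.7275) → (227.4540,182.1621) → (199.8886,83.5443) → (101.2708,111.1097), returning to the start.

Shape 3 is a circle drawn with `<circle>`. Its stroke #0000ff means engrave at S159, F2833. After flipping Y the toolpath is (225.7752,97.5209) → (217.4469,123.1528) → (195.6431,138.9942) → (168.6921,138.9942) → (146.8883,123.1528) → (138.5600,97.5209) → (146.8883,71.8890) → (168.6921,56.0476) → (195.6431,56.0476) → (217.4469,71.8890) → (225.7752,97.5209), returning to the start.

Shape 4 is a rectangle drawn with `<path>`. Its stroke #0000ff means engrave at S159, F2833. After flipping Y the toolpath is (7.9721,216.9041) → (123.2969,216.9041) → (123.2969,129.8731) → (7.9721,129.8731) → (7.9721,216.9041), returning to the start.

Shape 5 is a cubic bezier drawn with `<path>`. Its stroke #0000ff means engrave at S159, F2833. After flipping Y the toolpath is (123.2548,92.2130) → (121.8777,101.8227) → (119.6874,130.3422) → (118.2939,165.5548) → (119.3071,195.2434) → (124.3371,207.1914).

Shape 6 is a quadratic bezier drawn with `<path>`. Its stroke #0000ff means engrave at S159, F2833. After flipping Y the toolpath is (90.5961,89.8066) → (86.9176,92.1806) → (88.2850,94.9433) → (94.6983,98.0949) → (106.1573,101.6352) → (122.6623,105.5644).

G21
G90
G0 X102.4285 Y177.5918
M3 S159
G1 X235.2186 Y159.7477 F2833
G1 X128.8301 Y207.0840 F2833
G1 X205.6253 Y242.4554 F2833
G0 X101.2708 Y111.1097
M3 S159
G1 X128.8362 Y209.7275 F2833
G1 X227.4540 Y182.1621 F2833
G1 X199.8886 Y83.5443 F2833
G1 X101.2708 Y111.1097 F2833
G0 X225.7752 Y97.5209
M3 S159
G1 X217.4469 Y123.1528 F2833
G1 X195.6431 Y138.9942 F2833
G1 X168.6921 Y138.9942 F2833
G1 X146.8883 Y123.1528 F2833
G1 X138.5600 Y97.5209 F2833
G1 X146.8883 Y71.8890 F2833
G1 X168.6921 Y56.0476 F2833
G1 X195.6431 Y56.0476 F2833
G1 X217.4469 Y71.8890 F2833
G1 X225.7752 Y97.5209 F2833
G0 X7.9721 Y216.9041
M3 S159
G1 X123.2969 Y216.9041 F2833
G1 X123.2969 Y129.8731 F2833
G1 X7.9721 Y129.8731 F2833
G1 X7.9721 Y216.9041 F2833
G0 X123.2548 Y92.2130
M3 S159
G1 X121.8777 Y101.8227 F2833
G1 X119.6874 Y130.3422 F2833
G1 X118.2939 Y165.5548 F2833
G1 X119.3071 Y195.2434 F2833
G1 X124.3371 Y207.1914 F2833
G0 X90.5961 Y89.8066
M3 S159
G1 X86.9176 Y92.1806 F2833
G1 X88.2850 Y94.9433 F2833
G1 X94.6983 Y98.0949 F2833
G1 X106.1573 Y101.6352 F2833
G1 X122.6623 Y105.5644 F2833
M5
G0 X0.0000 Y0.0000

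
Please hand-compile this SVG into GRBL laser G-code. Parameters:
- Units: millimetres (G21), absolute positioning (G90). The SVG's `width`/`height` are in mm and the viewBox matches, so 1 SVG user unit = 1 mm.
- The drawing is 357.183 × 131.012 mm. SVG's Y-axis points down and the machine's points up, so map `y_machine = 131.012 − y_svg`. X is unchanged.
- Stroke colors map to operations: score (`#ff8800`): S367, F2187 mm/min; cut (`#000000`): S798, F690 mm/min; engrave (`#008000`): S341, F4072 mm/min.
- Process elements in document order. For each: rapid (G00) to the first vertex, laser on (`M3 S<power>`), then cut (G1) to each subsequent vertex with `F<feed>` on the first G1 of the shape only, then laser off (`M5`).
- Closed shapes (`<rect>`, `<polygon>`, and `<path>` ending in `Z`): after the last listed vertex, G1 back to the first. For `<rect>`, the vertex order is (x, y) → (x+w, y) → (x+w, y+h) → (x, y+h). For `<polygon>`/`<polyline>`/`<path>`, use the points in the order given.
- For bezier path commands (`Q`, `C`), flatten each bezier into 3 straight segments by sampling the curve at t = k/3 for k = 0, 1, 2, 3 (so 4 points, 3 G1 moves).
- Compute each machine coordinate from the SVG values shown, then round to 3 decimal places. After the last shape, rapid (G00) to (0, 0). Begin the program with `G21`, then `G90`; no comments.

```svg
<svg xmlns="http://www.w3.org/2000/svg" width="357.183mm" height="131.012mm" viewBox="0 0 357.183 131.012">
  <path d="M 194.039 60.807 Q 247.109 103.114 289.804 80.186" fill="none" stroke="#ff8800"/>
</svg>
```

G21
G90
G00 X194.039 Y70.205
M3 S367
G1 X228.266 Y49.249 F2187
G1 X260.188 Y42.789
G1 X289.804 Y50.826
M5
G00 X0.000 Y0.000

1 u = 1 mm; y_m = 131.012 − y.

[1] `<path>` quadratic bezier, #ff8800→score S367 F2187: (194.039,70.205) → (228.266,49.249) → (260.188,42.789) → (289.804,50.826)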